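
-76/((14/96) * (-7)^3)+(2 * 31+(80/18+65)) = 2873215/21609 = 132.96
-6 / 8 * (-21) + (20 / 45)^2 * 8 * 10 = 10223 / 324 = 31.55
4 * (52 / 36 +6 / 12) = 70 / 9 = 7.78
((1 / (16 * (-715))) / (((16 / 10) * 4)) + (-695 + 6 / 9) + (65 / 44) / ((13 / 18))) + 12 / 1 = -149423875 / 219648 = -680.29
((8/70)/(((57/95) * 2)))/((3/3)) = 2/21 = 0.10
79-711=-632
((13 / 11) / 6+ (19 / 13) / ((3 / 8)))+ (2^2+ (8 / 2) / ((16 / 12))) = 3173 / 286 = 11.09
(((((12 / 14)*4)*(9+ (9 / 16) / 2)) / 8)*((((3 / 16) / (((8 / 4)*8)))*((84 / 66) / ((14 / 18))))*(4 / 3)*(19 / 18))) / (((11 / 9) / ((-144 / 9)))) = -13851 / 9856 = -1.41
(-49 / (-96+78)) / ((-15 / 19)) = -931 / 270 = -3.45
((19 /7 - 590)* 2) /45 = -8222 /315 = -26.10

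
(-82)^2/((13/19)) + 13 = 127925/13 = 9840.38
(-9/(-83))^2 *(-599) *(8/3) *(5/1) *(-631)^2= -257578314120/6889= -37389797.38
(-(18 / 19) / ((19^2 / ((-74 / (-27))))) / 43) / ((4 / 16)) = -592 / 884811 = -0.00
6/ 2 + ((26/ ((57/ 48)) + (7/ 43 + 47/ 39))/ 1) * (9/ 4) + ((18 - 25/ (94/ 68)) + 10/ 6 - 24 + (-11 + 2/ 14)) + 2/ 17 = 7906468393/ 356419518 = 22.18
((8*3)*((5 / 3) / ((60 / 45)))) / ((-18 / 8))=-40 / 3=-13.33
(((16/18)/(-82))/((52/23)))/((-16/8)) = 23/9594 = 0.00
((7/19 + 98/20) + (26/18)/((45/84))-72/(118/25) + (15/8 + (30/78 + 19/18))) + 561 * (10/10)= 8766937597/15738840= 557.03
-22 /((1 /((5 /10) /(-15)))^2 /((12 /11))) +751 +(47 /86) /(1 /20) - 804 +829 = 2537764 /3225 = 786.90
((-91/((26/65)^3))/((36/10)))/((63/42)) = -56875/216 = -263.31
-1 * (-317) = 317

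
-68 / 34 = -2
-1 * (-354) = 354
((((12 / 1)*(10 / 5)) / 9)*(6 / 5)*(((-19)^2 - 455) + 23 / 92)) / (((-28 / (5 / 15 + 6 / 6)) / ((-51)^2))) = 260100 / 7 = 37157.14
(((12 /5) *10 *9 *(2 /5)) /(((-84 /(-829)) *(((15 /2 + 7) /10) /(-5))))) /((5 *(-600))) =4974 /5075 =0.98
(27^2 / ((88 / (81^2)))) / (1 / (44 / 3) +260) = 4782969 / 22886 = 208.99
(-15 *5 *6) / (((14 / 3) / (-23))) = 15525 / 7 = 2217.86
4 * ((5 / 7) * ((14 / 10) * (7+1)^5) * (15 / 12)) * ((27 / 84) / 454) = 184320 / 1589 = 116.00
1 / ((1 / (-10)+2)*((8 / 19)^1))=5 / 4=1.25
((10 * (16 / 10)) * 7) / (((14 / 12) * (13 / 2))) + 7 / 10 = 2011 / 130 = 15.47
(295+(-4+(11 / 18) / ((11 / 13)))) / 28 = 5251 / 504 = 10.42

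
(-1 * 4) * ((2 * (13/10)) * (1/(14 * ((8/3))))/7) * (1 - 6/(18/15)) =39/245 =0.16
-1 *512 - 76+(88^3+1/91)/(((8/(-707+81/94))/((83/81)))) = -341656172416619/5542992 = -61637500.54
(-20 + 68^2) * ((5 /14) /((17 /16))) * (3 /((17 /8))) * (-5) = -22099200 /2023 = -10923.97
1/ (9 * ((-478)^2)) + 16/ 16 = 1.00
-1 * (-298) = 298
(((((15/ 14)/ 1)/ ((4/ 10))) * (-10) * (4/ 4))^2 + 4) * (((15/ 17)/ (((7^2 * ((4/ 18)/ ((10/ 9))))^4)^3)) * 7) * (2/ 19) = 517855224609375/ 866330328302921325921322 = 0.00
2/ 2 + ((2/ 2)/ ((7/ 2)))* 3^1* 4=31/ 7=4.43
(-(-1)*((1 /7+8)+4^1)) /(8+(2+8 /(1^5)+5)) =85 /161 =0.53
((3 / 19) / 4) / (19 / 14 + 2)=21 / 1786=0.01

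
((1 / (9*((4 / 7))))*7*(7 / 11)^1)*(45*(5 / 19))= 8575 / 836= 10.26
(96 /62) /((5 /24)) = 1152 /155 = 7.43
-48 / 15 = -16 / 5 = -3.20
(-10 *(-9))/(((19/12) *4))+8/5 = 1502/95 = 15.81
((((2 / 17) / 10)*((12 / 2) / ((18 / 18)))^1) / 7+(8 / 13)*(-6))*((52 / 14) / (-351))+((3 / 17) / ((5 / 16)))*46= 12677452 / 487305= 26.02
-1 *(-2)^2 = -4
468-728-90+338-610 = -622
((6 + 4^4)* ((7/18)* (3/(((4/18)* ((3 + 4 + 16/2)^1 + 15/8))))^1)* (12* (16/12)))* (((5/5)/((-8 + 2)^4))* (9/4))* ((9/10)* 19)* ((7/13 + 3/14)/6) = 340993/70200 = 4.86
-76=-76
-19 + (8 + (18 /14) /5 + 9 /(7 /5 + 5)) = -10457 /1120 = -9.34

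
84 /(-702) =-14 /117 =-0.12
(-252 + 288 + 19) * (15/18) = 275/6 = 45.83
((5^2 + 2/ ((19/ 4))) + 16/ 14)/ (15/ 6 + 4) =4.09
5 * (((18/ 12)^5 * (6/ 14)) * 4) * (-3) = -10935/ 56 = -195.27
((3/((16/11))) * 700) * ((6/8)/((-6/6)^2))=17325/16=1082.81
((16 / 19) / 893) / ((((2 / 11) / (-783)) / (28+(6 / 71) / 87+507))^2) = 428148793211316804 / 85530647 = 5005793925.67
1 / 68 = 0.01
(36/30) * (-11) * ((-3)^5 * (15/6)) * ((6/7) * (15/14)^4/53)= 1217885625/7126168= 170.90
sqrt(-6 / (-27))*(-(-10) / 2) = 5*sqrt(2) / 3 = 2.36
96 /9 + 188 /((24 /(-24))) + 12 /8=-1055 /6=-175.83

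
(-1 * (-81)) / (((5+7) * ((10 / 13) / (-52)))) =-4563 / 10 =-456.30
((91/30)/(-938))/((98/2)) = -13/196980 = -0.00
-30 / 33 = -10 / 11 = -0.91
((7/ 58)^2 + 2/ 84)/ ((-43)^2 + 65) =2711/ 135212616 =0.00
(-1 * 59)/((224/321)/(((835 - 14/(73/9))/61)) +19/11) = -12672444741/381968263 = -33.18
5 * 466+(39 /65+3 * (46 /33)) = 128413 /55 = 2334.78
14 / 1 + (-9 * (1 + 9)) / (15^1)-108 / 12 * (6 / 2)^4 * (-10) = 7298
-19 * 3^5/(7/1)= -4617/7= -659.57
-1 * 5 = -5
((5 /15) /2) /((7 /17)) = 17 /42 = 0.40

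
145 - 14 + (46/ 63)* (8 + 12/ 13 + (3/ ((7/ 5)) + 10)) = 93245/ 637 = 146.38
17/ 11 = 1.55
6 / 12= 1 / 2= 0.50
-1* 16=-16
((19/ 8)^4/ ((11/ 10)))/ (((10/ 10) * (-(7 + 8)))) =-130321/ 67584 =-1.93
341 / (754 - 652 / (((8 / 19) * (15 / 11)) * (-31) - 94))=3983903 / 8877116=0.45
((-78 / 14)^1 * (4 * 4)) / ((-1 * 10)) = 312 / 35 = 8.91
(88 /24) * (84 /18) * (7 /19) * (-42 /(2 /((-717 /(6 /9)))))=142381.11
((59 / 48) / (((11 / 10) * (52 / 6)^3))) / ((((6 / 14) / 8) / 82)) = 253995 / 96668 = 2.63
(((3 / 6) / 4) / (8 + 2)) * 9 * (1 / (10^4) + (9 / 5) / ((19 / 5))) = 810171 / 15200000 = 0.05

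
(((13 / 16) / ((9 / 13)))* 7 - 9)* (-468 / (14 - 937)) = -0.40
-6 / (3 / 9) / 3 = -6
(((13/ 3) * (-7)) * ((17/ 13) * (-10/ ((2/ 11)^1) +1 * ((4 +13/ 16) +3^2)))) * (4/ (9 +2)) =78421/ 132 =594.10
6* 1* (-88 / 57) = -176 / 19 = -9.26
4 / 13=0.31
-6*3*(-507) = 9126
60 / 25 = 12 / 5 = 2.40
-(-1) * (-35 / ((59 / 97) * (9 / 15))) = -16975 / 177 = -95.90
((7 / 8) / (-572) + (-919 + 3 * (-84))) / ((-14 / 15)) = 80377545 / 64064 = 1254.64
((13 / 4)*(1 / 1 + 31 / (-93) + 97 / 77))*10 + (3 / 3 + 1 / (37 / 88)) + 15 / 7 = 1164605 / 17094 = 68.13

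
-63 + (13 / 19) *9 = -1080 / 19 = -56.84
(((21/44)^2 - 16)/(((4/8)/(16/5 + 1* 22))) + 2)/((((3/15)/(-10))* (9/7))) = 67160275/2178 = 30835.76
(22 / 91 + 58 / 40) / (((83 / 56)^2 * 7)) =49264 / 447785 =0.11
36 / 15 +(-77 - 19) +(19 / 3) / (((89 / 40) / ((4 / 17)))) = -2109052 / 22695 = -92.93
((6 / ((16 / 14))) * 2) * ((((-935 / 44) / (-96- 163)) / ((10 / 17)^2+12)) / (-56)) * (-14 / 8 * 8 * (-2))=-73695 / 2112256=-0.03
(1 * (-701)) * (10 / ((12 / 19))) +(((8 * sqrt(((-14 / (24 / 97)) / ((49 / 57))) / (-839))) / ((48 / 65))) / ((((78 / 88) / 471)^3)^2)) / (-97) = -135838846923743344071680 * sqrt(10823939) / 634555702599 - 66595 / 6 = -704282509521073.73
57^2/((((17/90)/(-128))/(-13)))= 486570240/17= 28621778.82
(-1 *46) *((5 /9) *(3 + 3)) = -460 /3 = -153.33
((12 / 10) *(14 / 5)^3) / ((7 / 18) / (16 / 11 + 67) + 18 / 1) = 223153056 / 152530625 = 1.46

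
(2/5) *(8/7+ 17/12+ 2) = 383/210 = 1.82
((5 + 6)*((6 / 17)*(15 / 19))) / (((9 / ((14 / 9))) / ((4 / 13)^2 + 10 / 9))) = 2824360 / 4421547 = 0.64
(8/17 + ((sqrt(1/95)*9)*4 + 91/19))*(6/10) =108*sqrt(95)/475 + 5097/1615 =5.37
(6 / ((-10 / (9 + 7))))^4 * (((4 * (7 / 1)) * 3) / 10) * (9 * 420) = 168552824832 / 625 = 269684519.73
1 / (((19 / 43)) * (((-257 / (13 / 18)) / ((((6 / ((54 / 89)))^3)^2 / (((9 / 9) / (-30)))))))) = 1389062708235995 / 7785079209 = 178426.28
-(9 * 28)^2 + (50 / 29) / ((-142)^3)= -2636538496729 / 41517676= -63504.00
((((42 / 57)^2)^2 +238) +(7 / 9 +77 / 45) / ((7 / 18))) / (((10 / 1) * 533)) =79722171 / 1736527325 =0.05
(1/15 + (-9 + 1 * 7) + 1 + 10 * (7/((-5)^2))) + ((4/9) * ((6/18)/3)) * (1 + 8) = 104/45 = 2.31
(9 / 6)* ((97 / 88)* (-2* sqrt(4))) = -291 / 44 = -6.61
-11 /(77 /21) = -3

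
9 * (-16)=-144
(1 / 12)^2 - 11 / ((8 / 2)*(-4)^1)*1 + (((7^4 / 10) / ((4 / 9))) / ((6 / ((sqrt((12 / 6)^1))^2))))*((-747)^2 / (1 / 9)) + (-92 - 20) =325566404917 / 360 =904351124.77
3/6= 1/2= 0.50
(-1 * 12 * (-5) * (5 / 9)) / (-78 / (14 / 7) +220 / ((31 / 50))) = 3100 / 29373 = 0.11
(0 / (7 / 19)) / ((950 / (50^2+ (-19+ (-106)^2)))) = 0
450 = 450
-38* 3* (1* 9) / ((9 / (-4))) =456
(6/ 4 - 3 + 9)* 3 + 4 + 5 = 63/ 2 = 31.50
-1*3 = -3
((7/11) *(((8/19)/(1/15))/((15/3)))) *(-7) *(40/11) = -47040/2299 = -20.46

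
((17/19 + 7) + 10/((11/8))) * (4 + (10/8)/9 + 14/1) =1035005/3762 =275.12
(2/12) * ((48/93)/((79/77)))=616/7347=0.08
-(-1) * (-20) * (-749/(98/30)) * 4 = 128400/7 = 18342.86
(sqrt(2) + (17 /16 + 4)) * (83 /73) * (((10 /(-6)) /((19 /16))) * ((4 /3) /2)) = -7470 /1387 - 13280 * sqrt(2) /12483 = -6.89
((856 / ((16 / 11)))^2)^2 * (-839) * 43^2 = -2977177467144083951 / 16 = -186073591696505246.94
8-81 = -73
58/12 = 29/6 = 4.83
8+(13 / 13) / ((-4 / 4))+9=16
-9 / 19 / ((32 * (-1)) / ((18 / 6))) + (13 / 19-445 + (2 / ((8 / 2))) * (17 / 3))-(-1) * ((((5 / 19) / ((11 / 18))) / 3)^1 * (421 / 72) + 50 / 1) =-7836973 / 20064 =-390.60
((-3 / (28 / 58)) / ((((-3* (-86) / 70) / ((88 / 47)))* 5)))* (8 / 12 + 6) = -25520 / 6063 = -4.21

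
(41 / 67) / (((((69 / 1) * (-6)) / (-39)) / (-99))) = -17589 / 3082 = -5.71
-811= -811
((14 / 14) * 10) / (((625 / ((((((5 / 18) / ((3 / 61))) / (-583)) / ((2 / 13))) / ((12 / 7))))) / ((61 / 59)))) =-338611 / 557231400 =-0.00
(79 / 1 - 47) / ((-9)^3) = -32 / 729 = -0.04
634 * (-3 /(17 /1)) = -1902 /17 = -111.88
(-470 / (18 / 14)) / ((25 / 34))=-22372 / 45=-497.16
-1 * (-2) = 2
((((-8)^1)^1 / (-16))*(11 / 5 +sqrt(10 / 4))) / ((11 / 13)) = 13*sqrt(10) / 44 +13 / 10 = 2.23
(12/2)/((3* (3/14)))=28/3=9.33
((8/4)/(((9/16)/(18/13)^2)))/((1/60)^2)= 4147200/169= 24539.64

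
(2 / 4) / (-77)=-1 / 154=-0.01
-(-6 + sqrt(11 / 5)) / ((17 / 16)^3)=3.77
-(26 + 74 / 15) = -464 / 15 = -30.93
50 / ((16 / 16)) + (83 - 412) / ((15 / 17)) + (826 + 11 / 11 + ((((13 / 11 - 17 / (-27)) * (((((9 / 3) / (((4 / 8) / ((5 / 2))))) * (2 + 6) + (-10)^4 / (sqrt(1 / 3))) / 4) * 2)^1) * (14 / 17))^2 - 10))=11346204800000 * sqrt(3) / 8497467 + 7091739380552468 / 42487335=169226909.54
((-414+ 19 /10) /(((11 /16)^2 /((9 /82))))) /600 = -98904 /620125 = -0.16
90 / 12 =15 / 2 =7.50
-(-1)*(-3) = -3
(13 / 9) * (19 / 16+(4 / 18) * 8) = 5551 / 1296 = 4.28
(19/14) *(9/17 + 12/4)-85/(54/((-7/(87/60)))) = 1154360/93177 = 12.39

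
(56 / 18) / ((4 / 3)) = 7 / 3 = 2.33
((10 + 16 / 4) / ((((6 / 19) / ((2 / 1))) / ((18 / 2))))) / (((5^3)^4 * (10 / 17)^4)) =33324879 / 1220703125000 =0.00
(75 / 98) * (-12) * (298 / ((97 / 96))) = -12873600 / 4753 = -2708.52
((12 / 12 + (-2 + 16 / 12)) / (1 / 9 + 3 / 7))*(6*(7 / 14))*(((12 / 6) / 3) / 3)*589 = 4123 / 17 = 242.53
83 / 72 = 1.15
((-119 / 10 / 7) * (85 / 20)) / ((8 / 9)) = -2601 / 320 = -8.13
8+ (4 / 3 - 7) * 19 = -299 / 3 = -99.67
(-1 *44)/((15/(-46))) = 2024/15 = 134.93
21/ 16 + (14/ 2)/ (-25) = 413/ 400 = 1.03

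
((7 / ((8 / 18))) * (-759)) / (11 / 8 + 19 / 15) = -1434510 / 317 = -4525.27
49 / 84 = 7 / 12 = 0.58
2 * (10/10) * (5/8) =1.25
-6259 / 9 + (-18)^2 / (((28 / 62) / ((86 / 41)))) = 2090695 / 2583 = 809.41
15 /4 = 3.75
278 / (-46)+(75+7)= 1747 / 23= 75.96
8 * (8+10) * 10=1440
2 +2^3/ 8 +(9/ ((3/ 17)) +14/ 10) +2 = 57.40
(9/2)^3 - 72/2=441/8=55.12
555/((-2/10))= -2775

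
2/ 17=0.12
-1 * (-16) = 16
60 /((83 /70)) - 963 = -75729 /83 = -912.40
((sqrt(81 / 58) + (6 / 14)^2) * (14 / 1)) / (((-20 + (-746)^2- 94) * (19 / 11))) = 9 / 3363703 + 9 * sqrt(58) / 3981526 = 0.00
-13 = -13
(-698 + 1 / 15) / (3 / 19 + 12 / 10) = -198911 / 387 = -513.98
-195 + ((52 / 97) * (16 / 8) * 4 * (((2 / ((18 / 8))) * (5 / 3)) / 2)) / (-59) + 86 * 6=49592921 / 154521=320.95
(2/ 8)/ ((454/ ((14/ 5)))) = 0.00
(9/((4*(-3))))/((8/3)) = -0.28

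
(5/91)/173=5/15743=0.00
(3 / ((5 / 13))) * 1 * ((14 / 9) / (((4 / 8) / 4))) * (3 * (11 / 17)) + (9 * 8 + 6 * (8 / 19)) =424664 / 1615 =262.95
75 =75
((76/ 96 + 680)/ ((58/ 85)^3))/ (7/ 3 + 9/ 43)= 431470100125/ 511973888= 842.76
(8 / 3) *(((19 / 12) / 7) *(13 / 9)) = 494 / 567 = 0.87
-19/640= -0.03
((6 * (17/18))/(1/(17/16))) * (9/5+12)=6647/80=83.09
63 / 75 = 21 / 25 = 0.84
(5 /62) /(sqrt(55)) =sqrt(55) /682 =0.01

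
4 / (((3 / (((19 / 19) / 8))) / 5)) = 5 / 6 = 0.83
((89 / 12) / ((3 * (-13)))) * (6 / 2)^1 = -89 / 156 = -0.57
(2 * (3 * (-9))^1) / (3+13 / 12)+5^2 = 577 / 49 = 11.78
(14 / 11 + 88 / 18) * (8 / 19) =4880 / 1881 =2.59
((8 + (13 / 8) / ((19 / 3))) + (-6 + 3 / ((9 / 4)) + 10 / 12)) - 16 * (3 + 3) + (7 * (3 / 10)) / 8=-91.31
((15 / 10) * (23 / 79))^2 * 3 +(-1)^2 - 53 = -1283845 / 24964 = -51.43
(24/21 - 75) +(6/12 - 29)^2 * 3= 66161/28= 2362.89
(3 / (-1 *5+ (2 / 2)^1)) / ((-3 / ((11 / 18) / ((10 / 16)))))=11 / 45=0.24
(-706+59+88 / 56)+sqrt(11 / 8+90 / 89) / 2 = -4518 / 7+sqrt(302422) / 712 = -644.66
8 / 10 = 4 / 5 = 0.80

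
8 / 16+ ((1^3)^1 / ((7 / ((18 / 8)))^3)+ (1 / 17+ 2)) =2.59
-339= -339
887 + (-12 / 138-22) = 19893 / 23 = 864.91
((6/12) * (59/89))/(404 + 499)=0.00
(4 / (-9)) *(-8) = 32 / 9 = 3.56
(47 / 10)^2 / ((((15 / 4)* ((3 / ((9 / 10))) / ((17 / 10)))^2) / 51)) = 97675353 / 1250000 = 78.14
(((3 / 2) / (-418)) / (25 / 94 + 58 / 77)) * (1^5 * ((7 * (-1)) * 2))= 2303 / 46721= 0.05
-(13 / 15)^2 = -0.75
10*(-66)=-660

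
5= 5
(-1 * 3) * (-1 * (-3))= -9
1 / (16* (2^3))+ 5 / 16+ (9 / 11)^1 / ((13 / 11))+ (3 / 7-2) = -6509 / 11648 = -0.56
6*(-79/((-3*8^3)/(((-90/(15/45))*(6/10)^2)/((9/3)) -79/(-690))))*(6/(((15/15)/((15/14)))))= -5279649/82432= -64.05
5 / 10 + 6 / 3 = 5 / 2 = 2.50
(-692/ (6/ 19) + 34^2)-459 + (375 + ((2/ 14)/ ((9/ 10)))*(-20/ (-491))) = -34624138/ 30933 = -1119.33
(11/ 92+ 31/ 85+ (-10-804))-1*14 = -6471173/ 7820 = -827.52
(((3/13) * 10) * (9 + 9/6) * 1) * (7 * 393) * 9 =7799085/13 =599929.62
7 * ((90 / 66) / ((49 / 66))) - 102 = -624 / 7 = -89.14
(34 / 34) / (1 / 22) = 22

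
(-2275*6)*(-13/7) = 25350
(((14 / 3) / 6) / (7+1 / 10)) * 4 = 280 / 639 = 0.44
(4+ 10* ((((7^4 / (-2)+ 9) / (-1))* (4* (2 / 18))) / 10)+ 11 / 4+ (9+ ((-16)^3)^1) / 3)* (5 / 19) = -148685 / 684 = -217.38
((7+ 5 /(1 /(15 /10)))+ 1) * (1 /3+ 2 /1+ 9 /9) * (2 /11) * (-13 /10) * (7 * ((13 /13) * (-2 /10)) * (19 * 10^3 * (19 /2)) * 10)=1018381000 /33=30860030.30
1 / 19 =0.05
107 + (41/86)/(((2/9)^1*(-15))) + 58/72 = 208327/1935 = 107.66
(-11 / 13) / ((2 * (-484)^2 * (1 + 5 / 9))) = -9 / 7751744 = -0.00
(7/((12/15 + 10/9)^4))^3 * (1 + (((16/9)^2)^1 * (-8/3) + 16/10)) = -137835981084211962890625/163674647745587512938496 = -0.84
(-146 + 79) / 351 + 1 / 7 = -118 / 2457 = -0.05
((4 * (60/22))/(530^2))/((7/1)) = 6/1081465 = 0.00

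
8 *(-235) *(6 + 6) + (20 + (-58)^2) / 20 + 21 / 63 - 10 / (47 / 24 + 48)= -402696143 / 17985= -22390.67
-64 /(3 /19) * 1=-1216 /3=-405.33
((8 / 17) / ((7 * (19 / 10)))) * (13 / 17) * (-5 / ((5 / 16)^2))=-53248 / 38437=-1.39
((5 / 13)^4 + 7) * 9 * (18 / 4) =8122356 / 28561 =284.39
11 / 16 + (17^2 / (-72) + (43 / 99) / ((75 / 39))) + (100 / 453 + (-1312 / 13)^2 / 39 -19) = 239.29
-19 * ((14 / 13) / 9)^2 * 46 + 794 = 10697762 / 13689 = 781.49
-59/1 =-59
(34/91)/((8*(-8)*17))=-1/2912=-0.00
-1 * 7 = -7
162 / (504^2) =1 / 1568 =0.00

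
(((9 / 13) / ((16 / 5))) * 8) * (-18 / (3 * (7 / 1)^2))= -135 / 637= -0.21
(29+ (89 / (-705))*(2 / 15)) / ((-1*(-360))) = 306497 / 3807000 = 0.08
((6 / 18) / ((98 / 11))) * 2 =11 / 147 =0.07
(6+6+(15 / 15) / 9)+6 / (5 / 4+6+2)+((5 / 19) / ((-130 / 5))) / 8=16790383 / 1316016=12.76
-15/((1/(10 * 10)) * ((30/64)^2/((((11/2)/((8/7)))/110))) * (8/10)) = -1120/3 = -373.33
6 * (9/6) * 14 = 126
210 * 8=1680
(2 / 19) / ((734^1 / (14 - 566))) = -552 / 6973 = -0.08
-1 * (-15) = 15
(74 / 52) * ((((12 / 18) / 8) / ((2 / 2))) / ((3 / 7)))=259 / 936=0.28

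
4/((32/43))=43/8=5.38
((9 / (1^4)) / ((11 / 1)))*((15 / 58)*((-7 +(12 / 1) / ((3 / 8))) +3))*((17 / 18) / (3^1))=1.87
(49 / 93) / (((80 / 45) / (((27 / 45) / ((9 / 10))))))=49 / 248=0.20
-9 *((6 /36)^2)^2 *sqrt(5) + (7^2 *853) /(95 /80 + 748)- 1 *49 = 81389 /11987- sqrt(5) /144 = 6.77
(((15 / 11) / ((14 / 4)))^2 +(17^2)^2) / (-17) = -495196909 / 100793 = -4913.01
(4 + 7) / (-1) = -11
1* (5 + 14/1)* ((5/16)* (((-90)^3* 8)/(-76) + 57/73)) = 532175415/1168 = 455629.64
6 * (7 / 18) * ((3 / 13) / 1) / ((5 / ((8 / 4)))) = 14 / 65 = 0.22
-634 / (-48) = 317 / 24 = 13.21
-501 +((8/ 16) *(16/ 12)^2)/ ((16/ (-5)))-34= -9635/ 18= -535.28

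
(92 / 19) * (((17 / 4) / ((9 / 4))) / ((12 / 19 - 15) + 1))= -782 / 1143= -0.68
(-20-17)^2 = 1369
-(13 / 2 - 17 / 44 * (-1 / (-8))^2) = -18287 / 2816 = -6.49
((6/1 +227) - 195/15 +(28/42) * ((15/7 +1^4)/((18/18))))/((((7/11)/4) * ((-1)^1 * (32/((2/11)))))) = -1166/147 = -7.93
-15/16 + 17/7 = 167/112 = 1.49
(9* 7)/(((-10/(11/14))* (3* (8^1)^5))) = -33/655360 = -0.00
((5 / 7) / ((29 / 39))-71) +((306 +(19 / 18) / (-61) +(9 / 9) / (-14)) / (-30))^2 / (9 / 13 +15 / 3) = -1476773513001847 / 28524168678600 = -51.77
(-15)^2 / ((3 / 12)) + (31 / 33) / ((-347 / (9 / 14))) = 48094107 / 53438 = 900.00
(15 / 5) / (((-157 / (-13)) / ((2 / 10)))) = 0.05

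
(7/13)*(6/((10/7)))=147/65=2.26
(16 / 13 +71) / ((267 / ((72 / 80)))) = 2817 / 11570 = 0.24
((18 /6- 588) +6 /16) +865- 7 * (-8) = 2691 /8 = 336.38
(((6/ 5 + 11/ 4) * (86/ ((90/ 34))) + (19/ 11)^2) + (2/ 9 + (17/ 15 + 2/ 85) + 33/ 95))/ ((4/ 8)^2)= 1559892838/ 2931225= 532.16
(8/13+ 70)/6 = 153/13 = 11.77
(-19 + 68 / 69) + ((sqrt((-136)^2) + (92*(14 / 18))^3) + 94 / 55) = 337979210323 / 922185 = 366498.27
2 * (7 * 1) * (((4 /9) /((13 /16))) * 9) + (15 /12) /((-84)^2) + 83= 55742465 /366912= 151.92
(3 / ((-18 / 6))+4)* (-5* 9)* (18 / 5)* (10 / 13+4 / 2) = -17496 / 13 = -1345.85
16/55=0.29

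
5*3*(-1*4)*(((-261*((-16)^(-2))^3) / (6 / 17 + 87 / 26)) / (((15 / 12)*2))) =57681 / 571473920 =0.00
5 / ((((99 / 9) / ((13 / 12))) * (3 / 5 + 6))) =0.07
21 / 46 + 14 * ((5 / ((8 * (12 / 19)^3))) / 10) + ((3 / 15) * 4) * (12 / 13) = 96476011 / 20666880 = 4.67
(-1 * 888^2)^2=621801639936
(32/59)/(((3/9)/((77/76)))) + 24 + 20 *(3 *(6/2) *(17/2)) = 1743882/1121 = 1555.65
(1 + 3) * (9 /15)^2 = 36 /25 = 1.44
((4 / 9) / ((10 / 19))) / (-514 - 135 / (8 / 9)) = -304 / 239715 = -0.00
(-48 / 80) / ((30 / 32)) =-16 / 25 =-0.64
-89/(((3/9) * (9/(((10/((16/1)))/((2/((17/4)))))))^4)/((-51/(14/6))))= 78979545625/28538044416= 2.77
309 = 309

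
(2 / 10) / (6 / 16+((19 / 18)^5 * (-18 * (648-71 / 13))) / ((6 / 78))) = -104976 / 103414077905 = -0.00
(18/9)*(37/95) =74/95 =0.78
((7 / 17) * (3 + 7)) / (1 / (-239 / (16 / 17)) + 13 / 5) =83650 / 52739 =1.59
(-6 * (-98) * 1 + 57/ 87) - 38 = 15969/ 29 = 550.66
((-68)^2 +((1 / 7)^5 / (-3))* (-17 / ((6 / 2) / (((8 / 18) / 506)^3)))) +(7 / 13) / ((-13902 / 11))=71062573054290399219269 / 15368204931240835674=4624.00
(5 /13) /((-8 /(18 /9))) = -5 /52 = -0.10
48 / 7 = 6.86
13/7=1.86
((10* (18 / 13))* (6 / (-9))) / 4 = -30 / 13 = -2.31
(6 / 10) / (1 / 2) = 1.20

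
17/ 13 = 1.31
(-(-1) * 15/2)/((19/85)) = 1275/38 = 33.55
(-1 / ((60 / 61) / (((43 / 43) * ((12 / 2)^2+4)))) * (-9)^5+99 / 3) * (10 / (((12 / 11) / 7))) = 308174405 / 2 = 154087202.50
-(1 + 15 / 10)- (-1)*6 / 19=-83 / 38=-2.18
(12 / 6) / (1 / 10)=20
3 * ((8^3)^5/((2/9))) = 474989023199232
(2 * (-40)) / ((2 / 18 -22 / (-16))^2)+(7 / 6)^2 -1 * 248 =-116585591 / 412164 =-282.86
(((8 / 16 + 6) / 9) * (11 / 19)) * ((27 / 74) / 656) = 429 / 1844672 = 0.00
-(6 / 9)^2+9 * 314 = 25430 / 9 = 2825.56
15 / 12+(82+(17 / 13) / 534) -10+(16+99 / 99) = 1253065 / 13884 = 90.25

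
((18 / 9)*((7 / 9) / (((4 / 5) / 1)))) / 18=35 / 324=0.11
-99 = -99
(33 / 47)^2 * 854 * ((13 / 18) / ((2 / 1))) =152.03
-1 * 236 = -236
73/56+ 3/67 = 5059/3752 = 1.35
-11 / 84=-0.13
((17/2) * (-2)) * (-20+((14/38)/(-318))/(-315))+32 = 101143063/271890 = 372.00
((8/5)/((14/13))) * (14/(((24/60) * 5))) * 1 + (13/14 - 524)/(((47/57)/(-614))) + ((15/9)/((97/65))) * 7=186459953338/478695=389517.24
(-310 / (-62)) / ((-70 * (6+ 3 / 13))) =-13 / 1134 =-0.01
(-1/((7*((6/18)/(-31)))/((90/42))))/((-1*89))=-1395/4361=-0.32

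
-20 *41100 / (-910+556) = 137000 / 59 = 2322.03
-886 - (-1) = -885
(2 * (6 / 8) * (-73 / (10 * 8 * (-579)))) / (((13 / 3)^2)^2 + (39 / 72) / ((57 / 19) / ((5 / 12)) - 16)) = 65043 / 9699906905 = 0.00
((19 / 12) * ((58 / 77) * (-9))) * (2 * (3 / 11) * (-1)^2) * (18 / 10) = -44631 / 4235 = -10.54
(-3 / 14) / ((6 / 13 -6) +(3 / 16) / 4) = 416 / 10661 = 0.04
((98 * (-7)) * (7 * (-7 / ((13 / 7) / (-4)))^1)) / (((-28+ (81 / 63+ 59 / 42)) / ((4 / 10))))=79060128 / 69095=1144.22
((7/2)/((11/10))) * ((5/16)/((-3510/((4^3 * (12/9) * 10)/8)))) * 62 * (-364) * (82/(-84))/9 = -1779400/24057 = -73.97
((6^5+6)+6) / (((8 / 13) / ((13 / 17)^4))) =722907471 / 167042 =4327.70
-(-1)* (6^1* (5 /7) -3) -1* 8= -47 /7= -6.71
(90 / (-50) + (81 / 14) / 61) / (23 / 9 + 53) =-65529 / 2135000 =-0.03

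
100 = 100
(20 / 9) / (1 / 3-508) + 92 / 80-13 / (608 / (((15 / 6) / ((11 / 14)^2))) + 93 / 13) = 48662190299 / 45779278260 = 1.06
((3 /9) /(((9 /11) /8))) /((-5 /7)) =-616 /135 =-4.56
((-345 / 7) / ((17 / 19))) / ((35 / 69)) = -90459 / 833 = -108.59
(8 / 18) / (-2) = -2 / 9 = -0.22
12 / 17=0.71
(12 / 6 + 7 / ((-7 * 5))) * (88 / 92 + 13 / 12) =1689 / 460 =3.67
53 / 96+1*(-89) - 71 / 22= -96809 / 1056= -91.68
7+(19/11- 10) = -14/11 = -1.27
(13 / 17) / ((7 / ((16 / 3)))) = 208 / 357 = 0.58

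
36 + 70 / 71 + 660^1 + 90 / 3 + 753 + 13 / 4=421239 / 284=1483.24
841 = 841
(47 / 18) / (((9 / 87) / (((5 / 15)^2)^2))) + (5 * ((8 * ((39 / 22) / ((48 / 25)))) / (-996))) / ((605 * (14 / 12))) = 4215380797 / 13529849256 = 0.31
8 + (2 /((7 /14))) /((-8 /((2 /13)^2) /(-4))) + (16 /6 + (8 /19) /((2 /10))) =123488 /9633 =12.82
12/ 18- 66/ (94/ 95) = -66.04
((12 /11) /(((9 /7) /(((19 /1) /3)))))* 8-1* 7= 3563 /99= 35.99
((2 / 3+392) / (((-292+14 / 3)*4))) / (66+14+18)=-589 / 168952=-0.00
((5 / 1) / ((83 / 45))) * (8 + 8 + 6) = 4950 / 83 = 59.64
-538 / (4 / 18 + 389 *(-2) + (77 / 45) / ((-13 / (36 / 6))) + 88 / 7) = 1101555 / 1568377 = 0.70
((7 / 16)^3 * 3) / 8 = 1029 / 32768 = 0.03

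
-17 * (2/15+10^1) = -2584/15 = -172.27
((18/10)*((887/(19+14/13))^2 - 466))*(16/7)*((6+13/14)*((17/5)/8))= 6676443167/370881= 18001.58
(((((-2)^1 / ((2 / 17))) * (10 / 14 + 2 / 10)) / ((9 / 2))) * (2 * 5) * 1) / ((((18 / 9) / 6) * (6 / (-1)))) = 1088 / 63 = 17.27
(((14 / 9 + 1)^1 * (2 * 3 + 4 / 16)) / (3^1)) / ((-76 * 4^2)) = -575 / 131328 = -0.00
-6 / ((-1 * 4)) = 3 / 2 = 1.50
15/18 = 5/6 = 0.83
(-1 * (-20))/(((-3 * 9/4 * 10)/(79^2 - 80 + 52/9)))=-444008/243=-1827.19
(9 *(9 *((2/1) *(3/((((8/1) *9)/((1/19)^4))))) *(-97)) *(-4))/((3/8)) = 6984/130321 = 0.05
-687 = -687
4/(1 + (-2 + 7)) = 2/3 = 0.67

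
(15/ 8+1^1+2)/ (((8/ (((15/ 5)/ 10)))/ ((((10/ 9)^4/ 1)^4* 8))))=1625000000000000/ 205891132094649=7.89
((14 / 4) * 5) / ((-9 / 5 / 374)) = -32725 / 9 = -3636.11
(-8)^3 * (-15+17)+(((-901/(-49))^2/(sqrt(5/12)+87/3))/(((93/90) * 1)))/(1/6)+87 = -652634796049/750785497 -292248360 * sqrt(15)/750785497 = -870.78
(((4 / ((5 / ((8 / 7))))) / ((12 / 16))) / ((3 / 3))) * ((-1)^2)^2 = 128 / 105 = 1.22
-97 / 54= -1.80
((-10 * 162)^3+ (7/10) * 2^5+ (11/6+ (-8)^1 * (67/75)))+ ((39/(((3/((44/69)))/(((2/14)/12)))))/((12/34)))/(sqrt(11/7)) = -637729197437/150+ 221 * sqrt(77)/8694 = -4251527982.69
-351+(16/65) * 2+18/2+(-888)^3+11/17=-773751291211/1105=-700227412.86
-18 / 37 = -0.49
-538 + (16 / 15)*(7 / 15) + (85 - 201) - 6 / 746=-653.51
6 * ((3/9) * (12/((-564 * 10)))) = -1/235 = -0.00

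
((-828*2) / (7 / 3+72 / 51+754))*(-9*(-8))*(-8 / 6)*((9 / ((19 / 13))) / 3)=316203264 / 734255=430.65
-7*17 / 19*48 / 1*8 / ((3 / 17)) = -258944 / 19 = -13628.63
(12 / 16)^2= 9 / 16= 0.56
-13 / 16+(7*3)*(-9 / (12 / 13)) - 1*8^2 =-4313 / 16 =-269.56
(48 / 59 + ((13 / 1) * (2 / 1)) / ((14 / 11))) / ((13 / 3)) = 4.90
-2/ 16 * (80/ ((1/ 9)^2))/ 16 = -405/ 8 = -50.62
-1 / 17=-0.06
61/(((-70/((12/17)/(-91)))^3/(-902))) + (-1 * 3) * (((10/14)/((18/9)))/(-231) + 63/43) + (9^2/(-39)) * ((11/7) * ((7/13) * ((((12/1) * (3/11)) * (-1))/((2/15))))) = 5818166961055648733/150164132167299250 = 38.75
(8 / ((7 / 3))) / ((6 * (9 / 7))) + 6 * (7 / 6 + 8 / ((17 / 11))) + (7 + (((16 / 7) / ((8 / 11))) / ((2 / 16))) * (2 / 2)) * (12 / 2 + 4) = 385487 / 1071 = 359.93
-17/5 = -3.40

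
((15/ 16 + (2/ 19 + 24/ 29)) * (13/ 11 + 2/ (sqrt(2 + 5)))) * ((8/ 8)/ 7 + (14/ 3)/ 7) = 280313 * sqrt(7)/ 647976 + 331279/ 185136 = 2.93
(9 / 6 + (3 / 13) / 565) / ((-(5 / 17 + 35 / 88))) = -1831852 / 844675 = -2.17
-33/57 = -11/19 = -0.58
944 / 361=2.61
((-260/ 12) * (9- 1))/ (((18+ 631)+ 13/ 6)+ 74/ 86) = -44720/ 168223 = -0.27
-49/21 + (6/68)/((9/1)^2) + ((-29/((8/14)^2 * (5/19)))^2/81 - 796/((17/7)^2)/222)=7778321428693/5543251200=1403.21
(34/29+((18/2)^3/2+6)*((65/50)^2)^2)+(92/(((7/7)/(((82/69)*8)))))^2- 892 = 3994391685961/5220000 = 765209.14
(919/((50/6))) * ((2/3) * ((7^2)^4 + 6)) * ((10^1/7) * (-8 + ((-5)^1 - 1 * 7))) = -84765722128/7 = -12109388875.43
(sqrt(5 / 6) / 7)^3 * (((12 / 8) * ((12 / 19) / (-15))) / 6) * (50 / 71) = -25 * sqrt(30) / 8328726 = -0.00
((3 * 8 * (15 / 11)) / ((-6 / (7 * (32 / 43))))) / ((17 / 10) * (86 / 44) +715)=-89600 / 2265111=-0.04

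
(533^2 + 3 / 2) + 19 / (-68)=19318135 / 68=284090.22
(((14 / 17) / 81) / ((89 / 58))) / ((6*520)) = 203 / 95591340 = 0.00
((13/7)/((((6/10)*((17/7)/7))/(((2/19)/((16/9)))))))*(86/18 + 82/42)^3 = 619328320/3845961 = 161.03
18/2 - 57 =-48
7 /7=1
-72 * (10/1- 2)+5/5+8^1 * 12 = -479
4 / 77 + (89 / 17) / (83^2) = 475305 / 9017701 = 0.05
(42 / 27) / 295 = 14 / 2655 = 0.01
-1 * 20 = -20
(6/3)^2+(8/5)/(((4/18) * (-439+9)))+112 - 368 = -252.02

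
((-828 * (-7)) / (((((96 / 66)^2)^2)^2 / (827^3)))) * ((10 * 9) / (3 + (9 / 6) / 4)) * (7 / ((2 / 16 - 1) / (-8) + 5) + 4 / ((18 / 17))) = 246442311017888533037875 / 10972299264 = 22460407348390.80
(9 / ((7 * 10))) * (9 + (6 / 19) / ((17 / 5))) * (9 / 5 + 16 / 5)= 26433 / 4522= 5.85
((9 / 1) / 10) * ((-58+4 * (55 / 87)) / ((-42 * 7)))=2413 / 14210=0.17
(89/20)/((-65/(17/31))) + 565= 22767987/40300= 564.96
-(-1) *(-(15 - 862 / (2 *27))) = 26 / 27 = 0.96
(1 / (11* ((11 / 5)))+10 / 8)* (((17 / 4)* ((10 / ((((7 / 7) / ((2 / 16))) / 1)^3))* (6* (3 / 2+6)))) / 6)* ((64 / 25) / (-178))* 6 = -0.07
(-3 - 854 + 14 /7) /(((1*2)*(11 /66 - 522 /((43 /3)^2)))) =4742685 /26339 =180.06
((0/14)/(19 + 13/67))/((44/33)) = 0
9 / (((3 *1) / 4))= 12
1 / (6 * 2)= 1 / 12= 0.08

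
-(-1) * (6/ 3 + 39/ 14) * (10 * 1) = 335/ 7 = 47.86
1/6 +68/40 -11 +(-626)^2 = 5878003/15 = 391866.87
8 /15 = 0.53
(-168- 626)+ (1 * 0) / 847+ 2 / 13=-10320 / 13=-793.85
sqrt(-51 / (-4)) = sqrt(51) / 2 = 3.57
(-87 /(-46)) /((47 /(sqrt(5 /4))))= 0.04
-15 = -15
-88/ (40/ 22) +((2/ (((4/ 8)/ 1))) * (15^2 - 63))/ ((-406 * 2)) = -49936/ 1015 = -49.20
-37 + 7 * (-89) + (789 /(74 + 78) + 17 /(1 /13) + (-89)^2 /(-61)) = -5226271 /9272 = -563.66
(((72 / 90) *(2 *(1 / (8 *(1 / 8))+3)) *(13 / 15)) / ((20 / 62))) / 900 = 1612 / 84375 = 0.02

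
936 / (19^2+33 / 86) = 80496 / 31079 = 2.59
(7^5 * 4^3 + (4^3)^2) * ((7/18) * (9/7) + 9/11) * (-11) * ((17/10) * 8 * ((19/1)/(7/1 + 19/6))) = -121367544576/305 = -397926375.66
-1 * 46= -46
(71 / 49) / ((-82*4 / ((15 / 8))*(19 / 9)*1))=-0.00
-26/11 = -2.36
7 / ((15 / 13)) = 91 / 15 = 6.07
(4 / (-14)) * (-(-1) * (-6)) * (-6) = -72 / 7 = -10.29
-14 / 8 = -7 / 4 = -1.75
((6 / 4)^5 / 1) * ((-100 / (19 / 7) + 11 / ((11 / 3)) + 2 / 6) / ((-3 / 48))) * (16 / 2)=618840 / 19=32570.53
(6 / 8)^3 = 27 / 64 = 0.42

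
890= 890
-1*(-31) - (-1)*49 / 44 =32.11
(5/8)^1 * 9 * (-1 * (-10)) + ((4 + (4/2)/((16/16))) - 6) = 225/4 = 56.25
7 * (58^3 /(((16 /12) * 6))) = 170723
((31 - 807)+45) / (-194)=731 / 194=3.77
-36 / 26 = -18 / 13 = -1.38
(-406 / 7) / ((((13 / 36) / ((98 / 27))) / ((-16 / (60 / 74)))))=6729856 / 585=11504.03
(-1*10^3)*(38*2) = -76000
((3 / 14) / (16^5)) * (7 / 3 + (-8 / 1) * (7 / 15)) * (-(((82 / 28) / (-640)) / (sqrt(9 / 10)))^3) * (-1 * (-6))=-68921 * sqrt(10) / 1131397464981504000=-0.00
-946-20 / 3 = -2858 / 3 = -952.67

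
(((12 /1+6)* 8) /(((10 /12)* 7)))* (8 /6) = 1152 /35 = 32.91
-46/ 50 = -23/ 25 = -0.92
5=5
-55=-55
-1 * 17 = -17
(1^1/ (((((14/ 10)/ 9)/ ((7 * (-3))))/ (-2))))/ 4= 135/ 2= 67.50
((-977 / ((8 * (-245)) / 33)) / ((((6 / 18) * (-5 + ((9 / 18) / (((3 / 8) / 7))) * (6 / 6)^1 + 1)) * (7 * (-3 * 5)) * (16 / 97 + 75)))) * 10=-9382131 / 800260160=-0.01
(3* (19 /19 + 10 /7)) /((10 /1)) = 51 /70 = 0.73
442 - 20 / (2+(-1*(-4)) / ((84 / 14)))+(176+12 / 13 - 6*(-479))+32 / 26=90653 / 26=3486.65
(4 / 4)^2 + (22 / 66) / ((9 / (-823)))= -796 / 27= -29.48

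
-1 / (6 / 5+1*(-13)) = 5 / 59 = 0.08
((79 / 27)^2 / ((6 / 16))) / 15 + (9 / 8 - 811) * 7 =-1487405741 / 262440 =-5667.60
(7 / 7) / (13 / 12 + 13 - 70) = -12 / 671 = -0.02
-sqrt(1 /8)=-sqrt(2) /4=-0.35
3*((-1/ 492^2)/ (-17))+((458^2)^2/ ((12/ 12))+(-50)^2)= 60355910919700417/ 1371696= 44000938196.00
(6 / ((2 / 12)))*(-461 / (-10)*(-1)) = -8298 / 5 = -1659.60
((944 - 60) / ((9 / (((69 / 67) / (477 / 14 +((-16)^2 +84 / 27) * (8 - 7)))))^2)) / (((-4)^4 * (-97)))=-3032757 / 559254769189904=-0.00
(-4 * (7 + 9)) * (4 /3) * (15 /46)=-640 /23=-27.83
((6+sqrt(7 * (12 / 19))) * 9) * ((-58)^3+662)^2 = 680594445000 * sqrt(399) / 19+2041783335000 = 2757302460856.48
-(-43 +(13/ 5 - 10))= 252/ 5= 50.40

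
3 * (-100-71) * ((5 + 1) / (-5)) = 3078 / 5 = 615.60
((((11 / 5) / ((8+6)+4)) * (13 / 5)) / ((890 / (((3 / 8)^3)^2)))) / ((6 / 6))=11583 / 11665408000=0.00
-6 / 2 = -3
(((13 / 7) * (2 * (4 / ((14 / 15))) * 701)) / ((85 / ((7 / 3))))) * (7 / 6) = 18226 / 51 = 357.37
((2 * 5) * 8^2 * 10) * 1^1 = 6400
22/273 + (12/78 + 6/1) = 1702/273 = 6.23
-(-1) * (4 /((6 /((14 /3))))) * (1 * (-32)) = -896 /9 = -99.56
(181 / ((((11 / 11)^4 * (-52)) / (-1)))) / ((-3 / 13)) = -181 / 12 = -15.08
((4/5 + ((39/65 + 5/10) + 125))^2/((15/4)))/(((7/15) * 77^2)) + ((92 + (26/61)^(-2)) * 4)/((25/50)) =137051512959/175350175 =781.59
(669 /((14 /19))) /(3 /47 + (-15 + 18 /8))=-398278 /5565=-71.57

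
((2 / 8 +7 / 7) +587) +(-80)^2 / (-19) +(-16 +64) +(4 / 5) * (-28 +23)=22451 / 76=295.41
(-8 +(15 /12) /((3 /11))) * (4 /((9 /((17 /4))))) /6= -1.08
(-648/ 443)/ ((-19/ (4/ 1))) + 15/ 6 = 47269/ 16834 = 2.81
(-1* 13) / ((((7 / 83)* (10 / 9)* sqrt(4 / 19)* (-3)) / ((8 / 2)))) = 3237* sqrt(19) / 35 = 403.14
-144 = -144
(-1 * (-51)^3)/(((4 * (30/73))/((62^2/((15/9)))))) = 9305865603/50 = 186117312.06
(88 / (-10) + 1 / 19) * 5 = -831 / 19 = -43.74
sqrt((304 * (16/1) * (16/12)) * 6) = 32 * sqrt(38) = 197.26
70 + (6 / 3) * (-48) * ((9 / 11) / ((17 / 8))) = 33.04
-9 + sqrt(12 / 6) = -9 + sqrt(2) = -7.59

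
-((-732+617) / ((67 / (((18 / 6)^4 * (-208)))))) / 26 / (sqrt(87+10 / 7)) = -74520 * sqrt(4333) / 41473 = -118.28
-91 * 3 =-273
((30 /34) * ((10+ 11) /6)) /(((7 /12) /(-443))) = -39870 /17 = -2345.29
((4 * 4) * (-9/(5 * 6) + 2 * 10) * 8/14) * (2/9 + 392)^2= 15710702720/567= 27708470.41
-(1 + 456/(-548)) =-23/137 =-0.17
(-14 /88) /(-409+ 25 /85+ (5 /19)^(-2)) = 2975 /7372772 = 0.00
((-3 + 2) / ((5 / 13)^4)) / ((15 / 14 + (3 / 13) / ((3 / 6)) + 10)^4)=-31337111377936 / 12131926532250625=-0.00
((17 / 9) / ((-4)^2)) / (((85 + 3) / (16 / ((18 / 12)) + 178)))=4811 / 19008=0.25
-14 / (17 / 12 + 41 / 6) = -1.70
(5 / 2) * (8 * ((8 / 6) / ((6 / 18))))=80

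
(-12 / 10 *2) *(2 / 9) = -8 / 15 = -0.53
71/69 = 1.03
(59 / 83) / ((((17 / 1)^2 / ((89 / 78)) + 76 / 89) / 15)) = 78765 / 1877294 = 0.04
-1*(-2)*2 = 4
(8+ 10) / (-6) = -3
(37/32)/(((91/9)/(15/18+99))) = 66489/5824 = 11.42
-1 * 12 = -12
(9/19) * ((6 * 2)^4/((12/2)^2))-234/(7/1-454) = 773898/2831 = 273.37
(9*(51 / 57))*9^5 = 9034497 / 19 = 475499.84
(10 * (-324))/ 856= -405/ 107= -3.79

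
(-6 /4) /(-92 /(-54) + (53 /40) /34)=-55080 /63991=-0.86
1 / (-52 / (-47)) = 47 / 52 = 0.90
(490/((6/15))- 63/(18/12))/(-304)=-1183/304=-3.89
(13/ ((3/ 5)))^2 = 4225/ 9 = 469.44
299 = 299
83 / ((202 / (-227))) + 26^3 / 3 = 3493829 / 606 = 5765.39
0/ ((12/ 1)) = 0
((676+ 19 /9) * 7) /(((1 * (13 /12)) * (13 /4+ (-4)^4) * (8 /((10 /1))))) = 50260 /2379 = 21.13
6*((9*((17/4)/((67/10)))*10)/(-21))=-7650/469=-16.31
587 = 587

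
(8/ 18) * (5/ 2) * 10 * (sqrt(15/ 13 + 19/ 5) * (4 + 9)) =20 * sqrt(20930)/ 9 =321.49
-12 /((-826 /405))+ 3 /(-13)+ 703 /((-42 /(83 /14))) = -42204199 /450996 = -93.58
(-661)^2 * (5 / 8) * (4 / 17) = 2184605 / 34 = 64253.09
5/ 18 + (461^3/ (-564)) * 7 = -2057415331/ 1692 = -1215966.51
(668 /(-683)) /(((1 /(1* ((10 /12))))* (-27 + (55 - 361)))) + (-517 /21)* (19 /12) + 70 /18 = -670367599 /19104876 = -35.09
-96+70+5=-21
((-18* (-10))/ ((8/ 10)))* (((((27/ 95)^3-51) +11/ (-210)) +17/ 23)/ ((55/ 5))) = -124954921191/ 121472890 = -1028.67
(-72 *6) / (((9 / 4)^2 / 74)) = -18944 / 3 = -6314.67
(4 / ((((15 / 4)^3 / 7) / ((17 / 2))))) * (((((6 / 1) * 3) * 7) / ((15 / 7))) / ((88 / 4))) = 746368 / 61875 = 12.06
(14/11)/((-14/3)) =-3/11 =-0.27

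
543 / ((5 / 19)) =10317 / 5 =2063.40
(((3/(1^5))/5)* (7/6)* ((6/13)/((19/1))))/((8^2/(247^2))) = 5187/320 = 16.21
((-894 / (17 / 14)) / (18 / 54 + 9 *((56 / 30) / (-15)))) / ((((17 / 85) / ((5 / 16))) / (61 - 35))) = 76269375 / 2006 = 38020.63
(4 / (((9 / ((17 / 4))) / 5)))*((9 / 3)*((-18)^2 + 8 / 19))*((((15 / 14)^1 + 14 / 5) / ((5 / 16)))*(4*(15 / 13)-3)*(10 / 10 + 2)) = 681541152 / 1235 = 551855.18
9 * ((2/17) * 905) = 16290/17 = 958.24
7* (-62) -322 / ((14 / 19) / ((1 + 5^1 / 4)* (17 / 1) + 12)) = -89573 / 4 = -22393.25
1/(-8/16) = -2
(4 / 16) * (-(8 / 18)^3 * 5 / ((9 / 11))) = -880 / 6561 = -0.13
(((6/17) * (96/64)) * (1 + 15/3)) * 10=540/17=31.76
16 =16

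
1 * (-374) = -374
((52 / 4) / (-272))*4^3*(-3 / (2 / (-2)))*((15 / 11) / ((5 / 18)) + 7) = -20436 / 187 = -109.28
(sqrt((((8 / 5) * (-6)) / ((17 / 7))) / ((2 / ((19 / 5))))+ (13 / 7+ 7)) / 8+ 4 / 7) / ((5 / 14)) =sqrt(476714) / 1700+ 8 / 5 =2.01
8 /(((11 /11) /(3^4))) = 648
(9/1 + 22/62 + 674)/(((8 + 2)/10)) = 21184/31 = 683.35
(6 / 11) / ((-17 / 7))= -0.22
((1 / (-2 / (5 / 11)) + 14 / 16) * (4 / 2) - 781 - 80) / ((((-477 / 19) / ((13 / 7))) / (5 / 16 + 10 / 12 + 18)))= 318017193 / 261184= 1217.60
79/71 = 1.11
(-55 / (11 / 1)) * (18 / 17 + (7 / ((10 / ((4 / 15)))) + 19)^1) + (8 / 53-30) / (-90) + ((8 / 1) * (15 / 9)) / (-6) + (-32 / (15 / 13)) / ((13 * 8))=-465748 / 4505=-103.38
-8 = -8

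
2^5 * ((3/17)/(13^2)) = 96/2873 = 0.03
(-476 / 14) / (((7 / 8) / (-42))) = 1632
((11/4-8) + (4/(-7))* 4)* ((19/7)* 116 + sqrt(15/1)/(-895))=-116261/49 + 211* sqrt(15)/25060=-2372.64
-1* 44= -44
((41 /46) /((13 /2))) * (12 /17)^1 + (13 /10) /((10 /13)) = 908227 /508300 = 1.79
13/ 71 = 0.18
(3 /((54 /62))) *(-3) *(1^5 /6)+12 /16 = -35 /36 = -0.97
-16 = -16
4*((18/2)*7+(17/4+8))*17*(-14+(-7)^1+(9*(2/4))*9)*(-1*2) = -199563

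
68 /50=1.36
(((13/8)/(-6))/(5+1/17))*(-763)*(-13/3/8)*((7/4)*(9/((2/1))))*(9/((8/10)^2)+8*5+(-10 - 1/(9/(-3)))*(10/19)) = -685370712845/80314368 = -8533.60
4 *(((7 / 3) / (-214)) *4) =-56 / 321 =-0.17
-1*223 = -223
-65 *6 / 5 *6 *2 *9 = -8424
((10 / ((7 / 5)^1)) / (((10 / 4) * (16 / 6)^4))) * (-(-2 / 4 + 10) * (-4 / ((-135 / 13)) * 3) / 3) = -741 / 3584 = -0.21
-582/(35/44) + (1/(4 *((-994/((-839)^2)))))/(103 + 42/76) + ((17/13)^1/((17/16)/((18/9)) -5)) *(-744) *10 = 20996584532983/14542548020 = 1443.80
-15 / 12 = -5 / 4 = -1.25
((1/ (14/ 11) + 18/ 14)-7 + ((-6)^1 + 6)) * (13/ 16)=-897/ 224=-4.00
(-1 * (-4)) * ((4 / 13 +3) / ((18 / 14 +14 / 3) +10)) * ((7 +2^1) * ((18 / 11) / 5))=2.44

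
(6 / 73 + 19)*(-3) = -4179 / 73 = -57.25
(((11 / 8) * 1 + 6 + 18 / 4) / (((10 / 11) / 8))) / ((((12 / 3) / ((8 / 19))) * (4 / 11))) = 121 / 4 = 30.25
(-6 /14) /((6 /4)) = -0.29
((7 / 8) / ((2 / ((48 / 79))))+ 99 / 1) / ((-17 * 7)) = -7842 / 9401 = -0.83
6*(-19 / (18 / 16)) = -101.33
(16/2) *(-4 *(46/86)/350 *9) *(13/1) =-43056/7525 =-5.72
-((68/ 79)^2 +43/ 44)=-471819/ 274604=-1.72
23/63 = 0.37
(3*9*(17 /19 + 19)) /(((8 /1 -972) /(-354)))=903231 /4579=197.26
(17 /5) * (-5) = -17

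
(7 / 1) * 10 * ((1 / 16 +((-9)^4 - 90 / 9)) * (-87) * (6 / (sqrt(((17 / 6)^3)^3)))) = -310231067580 * sqrt(102) / 1419857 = -2206687.15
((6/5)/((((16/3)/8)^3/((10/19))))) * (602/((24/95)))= 40635/8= 5079.38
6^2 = 36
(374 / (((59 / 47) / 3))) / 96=8789 / 944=9.31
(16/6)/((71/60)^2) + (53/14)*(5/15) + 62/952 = 23261495/7198548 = 3.23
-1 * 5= -5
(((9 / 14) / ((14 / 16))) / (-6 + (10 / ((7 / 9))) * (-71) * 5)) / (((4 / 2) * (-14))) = 3 / 522536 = 0.00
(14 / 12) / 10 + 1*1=67 / 60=1.12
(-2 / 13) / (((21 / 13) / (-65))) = 130 / 21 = 6.19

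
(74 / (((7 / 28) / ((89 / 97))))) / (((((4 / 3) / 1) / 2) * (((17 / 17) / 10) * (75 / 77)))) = 4182.45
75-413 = -338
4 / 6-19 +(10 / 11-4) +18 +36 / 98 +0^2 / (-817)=-4943 / 1617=-3.06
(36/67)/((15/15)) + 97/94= 9883/6298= 1.57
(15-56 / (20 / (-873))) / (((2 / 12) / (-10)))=-147564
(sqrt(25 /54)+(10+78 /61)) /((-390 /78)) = -688 /305 - sqrt(6) /18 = -2.39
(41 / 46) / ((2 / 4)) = 41 / 23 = 1.78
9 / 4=2.25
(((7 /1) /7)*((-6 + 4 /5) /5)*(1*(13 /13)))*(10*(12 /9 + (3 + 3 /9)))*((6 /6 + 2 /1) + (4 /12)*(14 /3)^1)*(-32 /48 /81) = 59696 /32805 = 1.82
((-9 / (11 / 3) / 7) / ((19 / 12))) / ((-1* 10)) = 162 / 7315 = 0.02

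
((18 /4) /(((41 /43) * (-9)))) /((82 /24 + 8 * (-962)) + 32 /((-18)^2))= 6966 /102186965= 0.00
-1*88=-88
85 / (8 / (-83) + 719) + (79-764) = -40866210 / 59669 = -684.88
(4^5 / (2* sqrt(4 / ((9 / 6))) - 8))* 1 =-768 / 5 - 128* sqrt(6) / 5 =-216.31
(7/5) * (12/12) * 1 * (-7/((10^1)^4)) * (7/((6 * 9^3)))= -343/218700000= -0.00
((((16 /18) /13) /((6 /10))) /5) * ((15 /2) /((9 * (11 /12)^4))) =5120 /190333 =0.03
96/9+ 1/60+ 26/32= 11.50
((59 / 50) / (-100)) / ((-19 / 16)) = 118 / 11875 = 0.01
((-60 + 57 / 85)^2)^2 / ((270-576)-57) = -215592981186267 / 6316275625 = -34132.93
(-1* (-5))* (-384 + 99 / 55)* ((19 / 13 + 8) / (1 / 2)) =-36162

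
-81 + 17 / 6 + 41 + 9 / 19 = -36.69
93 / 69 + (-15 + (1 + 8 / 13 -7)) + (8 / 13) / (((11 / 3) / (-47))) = -26.92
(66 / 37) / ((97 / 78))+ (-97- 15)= -396820 / 3589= -110.57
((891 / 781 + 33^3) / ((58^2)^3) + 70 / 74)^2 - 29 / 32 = -1786868382503154018549873 / 156270173504510422876626496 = -0.01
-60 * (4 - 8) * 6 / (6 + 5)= 1440 / 11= 130.91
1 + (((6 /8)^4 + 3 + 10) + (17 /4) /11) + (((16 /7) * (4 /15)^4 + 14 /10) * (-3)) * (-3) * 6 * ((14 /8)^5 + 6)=1723.12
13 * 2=26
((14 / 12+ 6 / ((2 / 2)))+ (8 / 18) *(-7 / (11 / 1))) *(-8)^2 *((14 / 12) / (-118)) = -76328 / 17523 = -4.36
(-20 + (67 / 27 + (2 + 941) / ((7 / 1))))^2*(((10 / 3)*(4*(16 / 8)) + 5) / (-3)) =-46609137500 / 321489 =-144978.95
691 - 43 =648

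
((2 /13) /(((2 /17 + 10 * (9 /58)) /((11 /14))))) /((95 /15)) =16269 /1422967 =0.01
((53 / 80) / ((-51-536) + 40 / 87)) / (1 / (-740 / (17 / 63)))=3.10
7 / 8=0.88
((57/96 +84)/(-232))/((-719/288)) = 24363/166808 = 0.15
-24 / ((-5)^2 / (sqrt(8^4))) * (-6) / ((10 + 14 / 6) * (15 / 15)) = 27648 / 925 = 29.89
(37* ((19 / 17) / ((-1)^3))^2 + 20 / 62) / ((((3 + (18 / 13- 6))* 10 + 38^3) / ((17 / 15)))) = 5420441 / 5637261030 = 0.00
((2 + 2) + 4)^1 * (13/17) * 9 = 55.06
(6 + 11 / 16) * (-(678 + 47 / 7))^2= 2458094843 / 784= 3135325.05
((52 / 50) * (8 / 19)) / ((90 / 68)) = 7072 / 21375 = 0.33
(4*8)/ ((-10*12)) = -4/ 15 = -0.27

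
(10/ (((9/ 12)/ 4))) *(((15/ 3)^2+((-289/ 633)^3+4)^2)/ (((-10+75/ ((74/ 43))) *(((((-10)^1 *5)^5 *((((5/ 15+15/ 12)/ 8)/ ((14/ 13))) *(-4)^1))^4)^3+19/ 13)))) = 38297761379900159037586491702589056/ 12942564566390306451149929561591640484956235572980955950101464333249840378870540273659184293819635059628857882064069027471085395485549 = 0.00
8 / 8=1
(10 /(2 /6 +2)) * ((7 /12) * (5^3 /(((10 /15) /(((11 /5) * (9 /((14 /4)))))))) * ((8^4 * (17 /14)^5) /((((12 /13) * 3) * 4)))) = 304559326500 /117649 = 2588711.56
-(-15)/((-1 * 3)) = -5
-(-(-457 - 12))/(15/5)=-469/3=-156.33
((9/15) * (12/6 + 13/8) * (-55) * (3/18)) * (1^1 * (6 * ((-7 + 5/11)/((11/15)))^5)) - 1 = 15978940477252309/2357947691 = 6776630.60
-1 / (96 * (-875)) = 1 / 84000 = 0.00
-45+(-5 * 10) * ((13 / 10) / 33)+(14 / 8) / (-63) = -18611 / 396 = -47.00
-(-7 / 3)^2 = -49 / 9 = -5.44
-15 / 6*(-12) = 30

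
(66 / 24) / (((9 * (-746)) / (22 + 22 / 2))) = -121 / 8952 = -0.01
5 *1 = 5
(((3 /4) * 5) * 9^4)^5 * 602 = 2778900389599377947786071875 /512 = 5427539823436285054269672.00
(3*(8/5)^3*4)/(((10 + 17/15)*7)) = 0.63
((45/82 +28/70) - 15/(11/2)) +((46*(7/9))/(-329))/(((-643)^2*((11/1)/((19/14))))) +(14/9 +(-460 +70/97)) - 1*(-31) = -76496137248429391/178520204087610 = -428.50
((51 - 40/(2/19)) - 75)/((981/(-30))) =4040/327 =12.35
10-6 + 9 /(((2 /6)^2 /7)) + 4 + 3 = 578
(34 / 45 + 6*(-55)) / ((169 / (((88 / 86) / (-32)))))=20372 / 327015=0.06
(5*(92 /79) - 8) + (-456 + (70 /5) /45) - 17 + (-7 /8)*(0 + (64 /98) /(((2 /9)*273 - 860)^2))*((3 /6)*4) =-16988192897833 /35774700885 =-474.87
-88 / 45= -1.96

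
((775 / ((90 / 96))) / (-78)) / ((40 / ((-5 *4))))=620 / 117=5.30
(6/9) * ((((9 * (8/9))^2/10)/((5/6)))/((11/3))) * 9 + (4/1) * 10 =14456/275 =52.57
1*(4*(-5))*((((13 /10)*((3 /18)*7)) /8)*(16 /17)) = -182 /51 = -3.57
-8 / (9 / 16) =-128 / 9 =-14.22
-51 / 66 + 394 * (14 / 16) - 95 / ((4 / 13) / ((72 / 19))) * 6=-293745 / 44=-6676.02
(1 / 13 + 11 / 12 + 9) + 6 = 2495 / 156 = 15.99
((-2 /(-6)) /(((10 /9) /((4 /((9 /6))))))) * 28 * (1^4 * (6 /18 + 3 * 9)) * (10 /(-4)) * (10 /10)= -1530.67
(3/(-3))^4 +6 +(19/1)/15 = 124/15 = 8.27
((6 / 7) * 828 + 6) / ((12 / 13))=10855 / 14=775.36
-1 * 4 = -4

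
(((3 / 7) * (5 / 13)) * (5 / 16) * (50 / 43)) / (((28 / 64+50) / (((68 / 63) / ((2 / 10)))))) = 425000 / 66313611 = 0.01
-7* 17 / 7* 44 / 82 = -374 / 41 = -9.12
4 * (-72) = -288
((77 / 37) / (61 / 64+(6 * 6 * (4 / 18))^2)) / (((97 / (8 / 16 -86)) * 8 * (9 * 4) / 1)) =-1463 / 14919473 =-0.00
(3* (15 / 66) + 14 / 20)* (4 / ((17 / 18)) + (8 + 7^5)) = 23241.13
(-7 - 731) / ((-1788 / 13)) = 5.37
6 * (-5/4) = -15/2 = -7.50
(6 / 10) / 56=3 / 280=0.01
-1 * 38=-38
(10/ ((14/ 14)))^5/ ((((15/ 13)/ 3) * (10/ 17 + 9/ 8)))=35360000/ 233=151759.66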